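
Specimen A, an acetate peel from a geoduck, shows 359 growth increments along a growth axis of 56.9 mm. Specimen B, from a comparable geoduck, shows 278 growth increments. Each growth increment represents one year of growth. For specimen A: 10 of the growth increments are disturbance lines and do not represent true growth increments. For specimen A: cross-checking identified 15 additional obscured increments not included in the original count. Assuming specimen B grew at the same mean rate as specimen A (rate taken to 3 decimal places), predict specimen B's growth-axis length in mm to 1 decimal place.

Specimen A: after corrections the count is 359 − 10 + 15 = 364 growth increments.
A: Extension rate ≈ 56.9 / 364 = 0.156 mm per year.
For B, 0.156 mm/year × 278 years = 43.4 mm.

43.4 mm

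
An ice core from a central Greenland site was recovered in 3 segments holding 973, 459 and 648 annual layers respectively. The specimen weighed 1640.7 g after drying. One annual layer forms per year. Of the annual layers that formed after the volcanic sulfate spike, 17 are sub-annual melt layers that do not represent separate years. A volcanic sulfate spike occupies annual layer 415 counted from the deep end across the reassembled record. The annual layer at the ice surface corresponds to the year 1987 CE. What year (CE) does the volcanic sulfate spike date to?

339 CE

Total annual layers = 973 + 459 + 648 = 2080.
Between annual layer 415 and the ice surface there are 2080 − 415 = 1665 annual layers.
Removing the 17 false annual layers leaves 1665 − 17 = 1648 true annual layers beyond the volcanic sulfate spike.
The annual layer at the ice surface is 1987 CE, so the volcanic sulfate spike dates to 1987 − 1648 = 339 CE.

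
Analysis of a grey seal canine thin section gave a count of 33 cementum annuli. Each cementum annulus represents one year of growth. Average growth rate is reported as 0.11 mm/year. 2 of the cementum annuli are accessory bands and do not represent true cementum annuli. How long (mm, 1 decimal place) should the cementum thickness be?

Adjusted count: 33 − 2 = 31 cementum annuli.
Predicted length = 0.11 mm/year × 31 years = 3.4 mm.

3.4 mm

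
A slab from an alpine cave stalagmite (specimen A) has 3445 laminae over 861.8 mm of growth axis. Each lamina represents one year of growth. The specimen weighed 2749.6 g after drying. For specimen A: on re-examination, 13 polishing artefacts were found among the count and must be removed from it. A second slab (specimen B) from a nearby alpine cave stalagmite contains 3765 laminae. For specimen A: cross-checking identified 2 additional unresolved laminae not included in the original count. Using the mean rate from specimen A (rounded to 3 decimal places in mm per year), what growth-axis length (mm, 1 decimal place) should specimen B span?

Specimen A: correcting the raw count gives 3445 − 13 + 2 = 3434 true laminae.
A: Extension rate ≈ 861.8 / 3434 = 0.251 mm/yr.
Length of B = 0.251 × 3765 = 945.0 mm.

945.0 mm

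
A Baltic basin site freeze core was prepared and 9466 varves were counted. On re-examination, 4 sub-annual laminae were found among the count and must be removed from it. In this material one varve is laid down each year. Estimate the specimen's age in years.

True varve count = 9466 − 4 = 9462.
One varve per year makes the duration 9462 years.

9462 years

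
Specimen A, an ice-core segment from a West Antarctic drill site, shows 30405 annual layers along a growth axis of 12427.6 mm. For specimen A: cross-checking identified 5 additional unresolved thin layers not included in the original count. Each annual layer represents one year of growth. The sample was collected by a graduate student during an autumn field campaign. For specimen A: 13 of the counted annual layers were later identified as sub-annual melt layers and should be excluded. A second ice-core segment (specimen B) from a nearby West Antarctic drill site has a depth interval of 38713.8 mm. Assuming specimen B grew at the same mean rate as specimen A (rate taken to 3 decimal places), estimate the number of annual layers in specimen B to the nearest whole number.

Specimen A: correcting the raw count gives 30405 − 13 + 5 = 30397 true annual layers.
A: Extension rate ≈ 12427.6 / 30397 = 0.409 mm/year.
Specimen B: 38713.8 mm / 0.409 mm per year = 94654.77 years ≈ 94655 annual layers.

94655 annual layers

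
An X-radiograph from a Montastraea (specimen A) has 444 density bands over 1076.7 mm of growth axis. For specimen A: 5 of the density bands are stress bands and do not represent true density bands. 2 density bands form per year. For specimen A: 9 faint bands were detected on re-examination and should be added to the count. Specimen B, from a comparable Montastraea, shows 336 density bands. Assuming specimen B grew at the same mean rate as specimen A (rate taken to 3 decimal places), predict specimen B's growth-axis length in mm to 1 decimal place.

807.6 mm

Specimen A: adjusted count: 444 − 5 + 9 = 448 density bands.
Specimen A: with 2 density bands per year, 448 / 2 = 224 years.
A: Extension rate ≈ 1076.7 / 224 = 4.807 mm/yr.
Specimen B: 336 density bands at 2 per year is 336 / 2 = 168 years. Length of B = 4.807 × 168 = 807.6 mm.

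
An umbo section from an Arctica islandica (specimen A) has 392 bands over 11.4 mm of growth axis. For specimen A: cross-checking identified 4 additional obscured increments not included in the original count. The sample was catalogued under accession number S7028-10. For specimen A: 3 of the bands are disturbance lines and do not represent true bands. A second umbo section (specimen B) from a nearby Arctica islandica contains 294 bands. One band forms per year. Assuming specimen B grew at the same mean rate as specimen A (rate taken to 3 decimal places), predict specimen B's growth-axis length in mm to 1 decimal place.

Specimen A: correcting the raw count gives 392 − 3 + 4 = 393 true bands.
A: Mean rate = 11.4 mm / 393 years ≈ 0.029 mm/yr.
For B, 0.029 mm/year × 294 years = 8.5 mm.

8.5 mm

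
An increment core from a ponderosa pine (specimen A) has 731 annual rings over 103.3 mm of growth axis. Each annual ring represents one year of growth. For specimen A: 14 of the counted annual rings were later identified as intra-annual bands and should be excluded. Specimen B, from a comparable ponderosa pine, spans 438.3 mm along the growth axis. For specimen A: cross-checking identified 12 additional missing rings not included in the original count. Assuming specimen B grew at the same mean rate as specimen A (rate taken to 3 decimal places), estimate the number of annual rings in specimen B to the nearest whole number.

3087 annual rings

Specimen A: adjusted count: 731 − 14 + 12 = 729 annual rings.
A: Mean rate = 103.3 mm / 729 years ≈ 0.142 mm/year.
B spans 438.3 / 0.142 = 3086.62 years ≈ 3087 annual rings.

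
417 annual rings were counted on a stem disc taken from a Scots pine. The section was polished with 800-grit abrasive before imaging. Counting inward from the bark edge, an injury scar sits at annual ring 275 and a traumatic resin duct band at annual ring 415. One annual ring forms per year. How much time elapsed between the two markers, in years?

140 yr

415 − 275 = 140 annual rings lie between the two events.
At one annual ring per year, 140 years elapsed between them.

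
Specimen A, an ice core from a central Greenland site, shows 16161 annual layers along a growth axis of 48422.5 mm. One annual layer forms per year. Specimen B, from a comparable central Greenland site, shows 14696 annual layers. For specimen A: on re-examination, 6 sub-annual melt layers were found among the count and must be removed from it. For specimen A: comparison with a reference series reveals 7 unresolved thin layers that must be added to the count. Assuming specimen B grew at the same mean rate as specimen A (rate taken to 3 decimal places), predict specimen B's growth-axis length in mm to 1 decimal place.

44029.2 mm

Specimen A: true annual layer count = 16161 − 6 + 7 = 16162.
A: 48422.5 mm over 16162 years gives 48422.5 / 16162 ≈ 2.996 mm/year.
B's length ≈ 2.996 × 14696 = 44029.2 mm.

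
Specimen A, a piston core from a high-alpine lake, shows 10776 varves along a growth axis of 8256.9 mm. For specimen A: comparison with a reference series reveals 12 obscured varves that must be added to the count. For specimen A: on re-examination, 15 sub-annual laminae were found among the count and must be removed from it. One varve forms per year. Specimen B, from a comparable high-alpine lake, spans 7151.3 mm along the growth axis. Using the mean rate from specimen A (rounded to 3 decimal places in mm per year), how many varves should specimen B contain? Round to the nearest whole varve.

Specimen A: adjusted count: 10776 − 15 + 12 = 10773 varves.
A: Mean rate = 8256.9 mm / 10773 years ≈ 0.766 mm/yr.
For B, 7151.3 / 0.766 = 9335.90 years ≈ 9336 varves.

9336 varves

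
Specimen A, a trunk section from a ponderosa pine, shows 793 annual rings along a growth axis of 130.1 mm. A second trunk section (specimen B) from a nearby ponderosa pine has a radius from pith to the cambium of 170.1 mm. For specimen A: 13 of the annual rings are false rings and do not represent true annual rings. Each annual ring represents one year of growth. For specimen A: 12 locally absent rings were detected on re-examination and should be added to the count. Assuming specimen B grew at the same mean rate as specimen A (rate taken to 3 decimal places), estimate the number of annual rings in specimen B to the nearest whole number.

Specimen A: true annual ring count = 793 − 13 + 12 = 792.
A: Extension rate ≈ 130.1 / 792 = 0.164 mm/yr.
For B, 170.1 / 0.164 = 1037.20 years ≈ 1037 annual rings.

1037 annual rings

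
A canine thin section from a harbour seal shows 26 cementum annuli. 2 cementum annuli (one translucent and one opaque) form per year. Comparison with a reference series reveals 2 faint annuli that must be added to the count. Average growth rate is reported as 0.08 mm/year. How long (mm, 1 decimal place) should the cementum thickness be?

1.1 mm

Adjusted count: 26 + 2 = 28 cementum annuli.
With 2 cementum annuli per year, 28 / 2 = 14 years.
Predicted length = 0.08 mm/year × 14 years = 1.1 mm.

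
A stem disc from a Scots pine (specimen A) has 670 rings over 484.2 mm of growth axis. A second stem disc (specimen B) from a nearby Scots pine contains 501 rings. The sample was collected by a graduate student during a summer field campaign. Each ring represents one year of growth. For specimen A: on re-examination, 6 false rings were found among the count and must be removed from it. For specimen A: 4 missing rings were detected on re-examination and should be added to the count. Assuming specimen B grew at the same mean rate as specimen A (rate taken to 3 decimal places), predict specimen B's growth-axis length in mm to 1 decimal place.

Specimen A: adjusted count: 670 − 6 + 4 = 668 rings.
A: 484.2 mm over 668 years gives 484.2 / 668 ≈ 0.725 mm/year.
For B, 0.725 mm/year × 501 years = 363.2 mm.

363.2 mm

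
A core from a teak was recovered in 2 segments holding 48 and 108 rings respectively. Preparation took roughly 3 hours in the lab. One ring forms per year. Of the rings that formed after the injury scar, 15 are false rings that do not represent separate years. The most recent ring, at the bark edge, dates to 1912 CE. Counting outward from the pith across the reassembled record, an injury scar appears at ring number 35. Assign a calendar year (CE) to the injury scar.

Total rings = 48 + 108 = 156.
Between ring 35 and the bark edge there are 156 − 35 = 121 rings.
Excluding 15 false rings: 121 − 15 = 106.
The ring at the bark edge is 1912 CE, so the injury scar dates to 1912 − 106 = 1806 CE.

1806 CE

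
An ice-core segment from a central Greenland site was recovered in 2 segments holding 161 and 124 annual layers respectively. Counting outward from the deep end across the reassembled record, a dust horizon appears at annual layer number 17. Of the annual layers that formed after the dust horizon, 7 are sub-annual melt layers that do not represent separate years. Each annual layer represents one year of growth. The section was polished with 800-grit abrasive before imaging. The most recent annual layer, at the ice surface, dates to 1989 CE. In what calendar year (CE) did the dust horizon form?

Total annual layers = 161 + 124 = 285.
Between annual layer 17 and the ice surface there are 285 − 17 = 268 annual layers.
Excluding 7 false annual layers: 268 − 7 = 261.
Counting back 261 years from 1989 CE places the dust horizon in 1989 − 261 = 1728 CE.

1728 CE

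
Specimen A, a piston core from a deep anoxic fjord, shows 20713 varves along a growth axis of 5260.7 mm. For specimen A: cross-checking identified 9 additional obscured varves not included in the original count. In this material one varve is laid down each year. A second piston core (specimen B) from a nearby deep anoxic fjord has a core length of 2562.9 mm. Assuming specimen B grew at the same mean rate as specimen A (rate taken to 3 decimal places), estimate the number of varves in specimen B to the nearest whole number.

Specimen A: after corrections the count is 20713 + 9 = 20722 varves.
A: Extension rate ≈ 5260.7 / 20722 = 0.254 mm per year.
B spans 2562.9 / 0.254 = 10090.16 years ≈ 10090 varves.

10090 varves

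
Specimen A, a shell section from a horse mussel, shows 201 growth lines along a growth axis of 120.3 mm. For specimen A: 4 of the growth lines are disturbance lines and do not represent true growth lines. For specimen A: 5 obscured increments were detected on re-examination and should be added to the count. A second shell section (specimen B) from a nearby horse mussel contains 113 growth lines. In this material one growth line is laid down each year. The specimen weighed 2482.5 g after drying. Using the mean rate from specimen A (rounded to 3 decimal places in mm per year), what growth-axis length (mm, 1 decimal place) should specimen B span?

Specimen A: correcting the raw count gives 201 − 4 + 5 = 202 true growth lines.
A: Extension rate ≈ 120.3 / 202 = 0.596 mm per year.
Length of B = 0.596 × 113 = 67.3 mm.

67.3 mm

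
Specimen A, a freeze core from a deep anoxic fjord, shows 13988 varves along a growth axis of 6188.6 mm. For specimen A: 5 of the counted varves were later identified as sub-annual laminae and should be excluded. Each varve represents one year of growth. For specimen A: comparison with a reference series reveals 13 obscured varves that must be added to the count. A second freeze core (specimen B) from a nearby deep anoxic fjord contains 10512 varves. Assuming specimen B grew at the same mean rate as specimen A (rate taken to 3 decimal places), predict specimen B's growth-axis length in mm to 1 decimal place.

Specimen A: adjusted count: 13988 − 5 + 13 = 13996 varves.
A: Mean rate = 6188.6 mm / 13996 years ≈ 0.442 mm/year.
B's length ≈ 0.442 × 10512 = 4646.3 mm.

4646.3 mm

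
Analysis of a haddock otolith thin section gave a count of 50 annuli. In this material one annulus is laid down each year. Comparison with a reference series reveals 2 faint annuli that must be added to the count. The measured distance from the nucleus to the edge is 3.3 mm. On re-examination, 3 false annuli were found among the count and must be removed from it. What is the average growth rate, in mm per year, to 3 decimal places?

After corrections the count is 50 − 3 + 2 = 49 annuli.
Extension rate ≈ 3.3 / 49 = 0.067 mm per year.

0.067 mm per year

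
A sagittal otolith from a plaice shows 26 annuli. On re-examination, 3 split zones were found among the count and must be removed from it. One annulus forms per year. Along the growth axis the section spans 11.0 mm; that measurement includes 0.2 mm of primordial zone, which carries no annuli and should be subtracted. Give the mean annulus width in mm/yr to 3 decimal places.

0.470 mm/yr

After corrections the count is 26 − 3 = 23 annuli.
The growth record spans 11.0 − 0.2 = 10.8 mm.
10.8 mm over 23 years gives 10.8 / 23 ≈ 0.470 mm/yr.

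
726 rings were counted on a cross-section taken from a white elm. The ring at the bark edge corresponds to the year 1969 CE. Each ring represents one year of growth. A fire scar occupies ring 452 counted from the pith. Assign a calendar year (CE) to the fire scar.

1695 CE

726 − 452 = 274 rings lie beyond the fire scar toward the bark edge.
Counting back 274 years from 1969 CE places the fire scar in 1969 − 274 = 1695 CE.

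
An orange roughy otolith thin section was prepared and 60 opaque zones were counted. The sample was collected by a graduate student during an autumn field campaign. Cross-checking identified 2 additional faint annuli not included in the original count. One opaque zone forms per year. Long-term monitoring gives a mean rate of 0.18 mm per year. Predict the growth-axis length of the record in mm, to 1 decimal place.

11.2 mm

Adjusted count: 60 + 2 = 62 opaque zones.
62 years at 0.18 mm/year gives 0.18 × 62 = 11.2 mm.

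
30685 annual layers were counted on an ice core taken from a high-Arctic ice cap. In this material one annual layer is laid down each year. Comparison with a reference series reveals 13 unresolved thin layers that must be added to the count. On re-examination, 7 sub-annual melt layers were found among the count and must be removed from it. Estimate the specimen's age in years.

After corrections the count is 30685 − 7 + 13 = 30691 annual layers.
At one annual layer per year, that is 30691 years.

30691 yr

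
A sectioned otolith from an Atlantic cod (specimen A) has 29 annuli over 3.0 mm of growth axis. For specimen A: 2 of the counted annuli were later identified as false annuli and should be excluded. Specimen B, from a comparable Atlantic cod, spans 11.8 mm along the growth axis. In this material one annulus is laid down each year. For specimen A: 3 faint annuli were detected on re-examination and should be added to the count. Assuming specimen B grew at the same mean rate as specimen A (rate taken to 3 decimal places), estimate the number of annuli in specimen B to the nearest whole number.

118 annuli

Specimen A: after corrections the count is 29 − 2 + 3 = 30 annuli.
A: Extension rate ≈ 3.0 / 30 = 0.100 mm/yr.
For B, 11.8 / 0.100 = 118.00 years ≈ 118 annuli.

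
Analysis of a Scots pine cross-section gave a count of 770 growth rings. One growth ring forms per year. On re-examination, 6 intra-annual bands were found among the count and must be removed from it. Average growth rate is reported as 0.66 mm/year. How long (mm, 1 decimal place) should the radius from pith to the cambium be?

True growth ring count = 770 − 6 = 764.
Predicted length = 0.66 mm/year × 764 years = 504.2 mm.

504.2 mm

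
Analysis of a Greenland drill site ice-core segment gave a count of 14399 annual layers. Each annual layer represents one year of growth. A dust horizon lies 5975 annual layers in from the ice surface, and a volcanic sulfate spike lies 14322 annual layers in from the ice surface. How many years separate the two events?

8347 yr

The two markers are separated by 14322 − 5975 = 8347 annual layers.
One annual layer per year makes the interval 8347 years.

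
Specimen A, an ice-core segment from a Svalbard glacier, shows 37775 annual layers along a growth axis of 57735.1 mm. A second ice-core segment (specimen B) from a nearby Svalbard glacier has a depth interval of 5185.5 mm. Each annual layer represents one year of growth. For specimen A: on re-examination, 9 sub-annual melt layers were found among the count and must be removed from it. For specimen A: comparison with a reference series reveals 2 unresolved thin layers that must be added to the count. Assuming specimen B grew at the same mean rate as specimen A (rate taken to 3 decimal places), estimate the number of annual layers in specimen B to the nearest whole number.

3391 annual layers

Specimen A: adjusted count: 37775 − 9 + 2 = 37768 annual layers.
A: 57735.1 mm over 37768 years gives 57735.1 / 37768 ≈ 1.529 mm per year.
For B, 5185.5 / 1.529 = 3391.43 years ≈ 3391 annual layers.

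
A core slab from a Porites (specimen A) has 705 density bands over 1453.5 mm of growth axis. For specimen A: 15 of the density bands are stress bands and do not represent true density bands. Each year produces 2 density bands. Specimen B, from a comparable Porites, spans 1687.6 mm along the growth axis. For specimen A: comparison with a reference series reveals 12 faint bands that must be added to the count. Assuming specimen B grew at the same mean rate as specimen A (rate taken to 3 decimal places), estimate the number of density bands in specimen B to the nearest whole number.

815 density bands

Specimen A: adjusted count: 705 − 15 + 12 = 702 density bands.
Specimen A: 702 density bands at 2 per year is 702 / 2 = 351 years.
A: 1453.5 mm over 351 years gives 1453.5 / 351 ≈ 4.141 mm/year.
B spans 1687.6 / 4.141 = 407.53 years; at 2 density bands per year that is 407.53 × 2 ≈ 815 density bands.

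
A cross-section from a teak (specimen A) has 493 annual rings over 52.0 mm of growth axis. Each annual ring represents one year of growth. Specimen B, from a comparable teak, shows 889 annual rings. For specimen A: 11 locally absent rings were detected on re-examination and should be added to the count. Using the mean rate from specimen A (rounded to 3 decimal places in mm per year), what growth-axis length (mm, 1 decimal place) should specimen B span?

91.6 mm

Specimen A: adjusted count: 493 + 11 = 504 annual rings.
A: Extension rate ≈ 52.0 / 504 = 0.103 mm/year.
B's length ≈ 0.103 × 889 = 91.6 mm.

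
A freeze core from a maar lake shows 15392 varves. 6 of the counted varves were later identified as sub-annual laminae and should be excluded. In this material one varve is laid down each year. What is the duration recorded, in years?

True varve count = 15392 − 6 = 15386.
With a one-to-one varve periodicity this is 15386 years.

15386 years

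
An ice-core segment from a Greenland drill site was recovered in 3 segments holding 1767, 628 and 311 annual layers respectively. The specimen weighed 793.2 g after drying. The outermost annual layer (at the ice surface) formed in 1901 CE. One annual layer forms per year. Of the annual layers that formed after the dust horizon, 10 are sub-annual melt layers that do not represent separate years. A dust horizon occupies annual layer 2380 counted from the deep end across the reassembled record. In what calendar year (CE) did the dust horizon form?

1585 CE

Total annual layers = 1767 + 628 + 311 = 2706.
The dust horizon sits at annual layer 2380 from the deep end, so 2706 − 2380 = 326 annual layers formed after it.
Removing the 10 false annual layers leaves 326 − 10 = 316 true annual layers beyond the dust horizon.
Counting back 316 years from 1901 CE places the dust horizon in 1901 − 316 = 1585 CE.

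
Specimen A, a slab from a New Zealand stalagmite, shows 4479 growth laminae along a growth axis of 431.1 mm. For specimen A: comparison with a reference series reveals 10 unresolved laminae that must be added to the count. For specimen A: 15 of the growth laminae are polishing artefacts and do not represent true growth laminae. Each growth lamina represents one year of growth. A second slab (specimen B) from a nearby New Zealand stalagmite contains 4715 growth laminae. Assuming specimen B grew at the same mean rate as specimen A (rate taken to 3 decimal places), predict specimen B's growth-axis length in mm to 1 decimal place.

Specimen A: true growth lamina count = 4479 − 15 + 10 = 4474.
A: Extension rate ≈ 431.1 / 4474 = 0.096 mm per year.
For B, 0.096 mm/year × 4715 years = 452.6 mm.

452.6 mm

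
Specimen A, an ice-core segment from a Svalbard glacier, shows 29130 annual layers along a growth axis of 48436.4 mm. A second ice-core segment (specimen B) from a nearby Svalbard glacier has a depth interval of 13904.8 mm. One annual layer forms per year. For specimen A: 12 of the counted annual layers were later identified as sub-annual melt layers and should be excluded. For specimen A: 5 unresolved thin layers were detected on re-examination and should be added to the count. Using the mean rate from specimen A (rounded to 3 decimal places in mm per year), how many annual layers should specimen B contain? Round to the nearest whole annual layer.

8361 annual layers

Specimen A: after corrections the count is 29130 − 12 + 5 = 29123 annual layers.
A: Extension rate ≈ 48436.4 / 29123 = 1.663 mm/yr.
Specimen B: 13904.8 mm / 1.663 mm per year = 8361.27 years ≈ 8361 annual layers.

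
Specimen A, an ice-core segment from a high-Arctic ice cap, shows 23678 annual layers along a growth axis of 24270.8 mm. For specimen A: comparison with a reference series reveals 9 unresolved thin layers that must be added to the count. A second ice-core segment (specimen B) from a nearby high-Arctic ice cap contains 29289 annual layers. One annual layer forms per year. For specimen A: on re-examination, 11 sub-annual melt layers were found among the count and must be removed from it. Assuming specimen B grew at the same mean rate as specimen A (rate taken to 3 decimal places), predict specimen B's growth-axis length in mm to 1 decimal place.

30021.2 mm

Specimen A: true annual layer count = 23678 − 11 + 9 = 23676.
A: Extension rate ≈ 24270.8 / 23676 = 1.025 mm/year.
Length of B = 1.025 × 29289 = 30021.2 mm.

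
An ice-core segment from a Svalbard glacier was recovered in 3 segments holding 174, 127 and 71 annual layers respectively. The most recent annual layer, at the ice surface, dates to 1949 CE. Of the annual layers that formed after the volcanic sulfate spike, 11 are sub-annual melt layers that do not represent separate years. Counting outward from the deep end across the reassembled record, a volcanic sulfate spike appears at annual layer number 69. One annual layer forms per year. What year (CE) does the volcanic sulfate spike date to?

Total annual layers = 174 + 127 + 71 = 372.
Between annual layer 69 and the ice surface there are 372 − 69 = 303 annual layers.
303 − 11 false = 292 true annual layers after the volcanic sulfate spike.
Counting back 292 years from 1949 CE places the volcanic sulfate spike in 1949 − 292 = 1657 CE.

1657 CE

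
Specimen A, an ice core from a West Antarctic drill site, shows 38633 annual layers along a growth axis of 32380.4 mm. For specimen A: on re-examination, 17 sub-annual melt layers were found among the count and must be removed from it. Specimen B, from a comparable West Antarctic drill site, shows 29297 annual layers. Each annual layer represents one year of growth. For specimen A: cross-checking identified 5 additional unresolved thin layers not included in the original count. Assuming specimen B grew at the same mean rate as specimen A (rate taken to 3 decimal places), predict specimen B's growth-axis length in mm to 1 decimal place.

Specimen A: correcting the raw count gives 38633 − 17 + 5 = 38621 true annual layers.
A: Mean rate = 32380.4 mm / 38621 years ≈ 0.838 mm/yr.
For B, 0.838 mm/year × 29297 years = 24550.9 mm.

24550.9 mm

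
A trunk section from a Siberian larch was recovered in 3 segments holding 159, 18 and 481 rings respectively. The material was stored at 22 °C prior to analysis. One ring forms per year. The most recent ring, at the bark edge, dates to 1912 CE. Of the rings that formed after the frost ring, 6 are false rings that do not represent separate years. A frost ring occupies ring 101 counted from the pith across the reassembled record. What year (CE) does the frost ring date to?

1361 CE

Total rings = 159 + 18 + 481 = 658.
658 − 101 = 557 rings lie beyond the frost ring toward the bark edge.
Excluding 6 false rings: 557 − 6 = 551.
Counting back 551 years from 1912 CE places the frost ring in 1912 − 551 = 1361 CE.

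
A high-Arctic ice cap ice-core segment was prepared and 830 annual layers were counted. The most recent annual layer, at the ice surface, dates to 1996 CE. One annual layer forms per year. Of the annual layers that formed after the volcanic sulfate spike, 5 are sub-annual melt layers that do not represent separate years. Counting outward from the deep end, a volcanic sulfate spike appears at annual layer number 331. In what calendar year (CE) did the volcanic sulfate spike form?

Between annual layer 331 and the ice surface there are 830 − 331 = 499 annual layers.
Removing the 5 false annual layers leaves 499 − 5 = 494 true annual layers beyond the volcanic sulfate spike.
The annual layer at the ice surface is 1996 CE, so the volcanic sulfate spike dates to 1996 − 494 = 1502 CE.

1502 CE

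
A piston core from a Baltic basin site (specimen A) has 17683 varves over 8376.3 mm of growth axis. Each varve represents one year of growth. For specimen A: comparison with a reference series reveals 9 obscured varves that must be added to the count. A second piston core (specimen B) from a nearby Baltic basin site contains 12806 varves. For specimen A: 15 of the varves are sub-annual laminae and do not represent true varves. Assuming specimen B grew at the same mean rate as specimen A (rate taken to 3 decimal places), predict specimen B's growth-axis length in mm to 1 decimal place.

Specimen A: after corrections the count is 17683 − 15 + 9 = 17677 varves.
A: Mean rate = 8376.3 mm / 17677 years ≈ 0.474 mm/year.
B's length ≈ 0.474 × 12806 = 6070.0 mm.

6070.0 mm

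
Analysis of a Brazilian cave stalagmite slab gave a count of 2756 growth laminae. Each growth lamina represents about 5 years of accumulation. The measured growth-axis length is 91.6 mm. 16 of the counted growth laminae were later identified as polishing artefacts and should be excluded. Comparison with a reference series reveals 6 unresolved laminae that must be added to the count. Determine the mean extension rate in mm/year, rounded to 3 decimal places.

0.007 mm/year

Adjusted count: 2756 − 16 + 6 = 2746 growth laminae.
2746 growth laminae at 5 years each span 2746 × 5 = 13730 years.
Mean rate = 91.6 mm / 13730 years ≈ 0.007 mm/year.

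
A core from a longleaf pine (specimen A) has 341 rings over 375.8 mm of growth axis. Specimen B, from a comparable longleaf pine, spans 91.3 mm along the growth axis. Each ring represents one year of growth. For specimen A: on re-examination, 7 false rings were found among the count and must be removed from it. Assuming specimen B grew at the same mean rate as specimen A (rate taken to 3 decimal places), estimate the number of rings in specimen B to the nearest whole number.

81 rings

Specimen A: correcting the raw count gives 341 − 7 = 334 true rings.
A: Mean rate = 375.8 mm / 334 years ≈ 1.125 mm per year.
Specimen B: 91.3 mm / 1.125 mm per year = 81.16 years ≈ 81 rings.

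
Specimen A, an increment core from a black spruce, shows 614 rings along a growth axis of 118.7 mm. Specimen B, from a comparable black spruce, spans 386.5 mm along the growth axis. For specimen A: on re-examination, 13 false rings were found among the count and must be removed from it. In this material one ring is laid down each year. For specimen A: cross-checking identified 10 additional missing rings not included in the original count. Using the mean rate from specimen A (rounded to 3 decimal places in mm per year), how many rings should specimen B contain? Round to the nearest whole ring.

1992 rings

Specimen A: adjusted count: 614 − 13 + 10 = 611 rings.
A: Mean rate = 118.7 mm / 611 years ≈ 0.194 mm/yr.
For B, 386.5 / 0.194 = 1992.27 years ≈ 1992 rings.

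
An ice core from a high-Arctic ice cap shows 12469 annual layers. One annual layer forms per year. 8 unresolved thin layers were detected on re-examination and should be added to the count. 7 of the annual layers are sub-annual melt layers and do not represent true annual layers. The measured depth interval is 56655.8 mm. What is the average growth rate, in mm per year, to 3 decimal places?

4.543 mm per year

Correcting the raw count gives 12469 − 7 + 8 = 12470 true annual layers.
Extension rate ≈ 56655.8 / 12470 = 4.543 mm per year.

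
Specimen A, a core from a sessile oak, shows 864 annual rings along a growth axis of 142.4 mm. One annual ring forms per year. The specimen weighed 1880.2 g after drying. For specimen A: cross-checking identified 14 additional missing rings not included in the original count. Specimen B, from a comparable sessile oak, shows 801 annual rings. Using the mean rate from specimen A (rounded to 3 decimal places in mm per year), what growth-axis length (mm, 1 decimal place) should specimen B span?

Specimen A: adjusted count: 864 + 14 = 878 annual rings.
A: 142.4 mm over 878 years gives 142.4 / 878 ≈ 0.162 mm/yr.
Length of B = 0.162 × 801 = 129.8 mm.

129.8 mm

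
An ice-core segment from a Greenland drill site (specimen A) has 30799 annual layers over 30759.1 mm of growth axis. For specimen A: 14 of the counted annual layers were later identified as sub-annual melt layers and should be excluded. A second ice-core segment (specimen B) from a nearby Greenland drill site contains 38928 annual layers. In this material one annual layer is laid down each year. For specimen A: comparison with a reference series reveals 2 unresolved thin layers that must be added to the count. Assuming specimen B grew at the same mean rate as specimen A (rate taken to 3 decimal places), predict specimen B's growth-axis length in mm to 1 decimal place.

38889.1 mm

Specimen A: after corrections the count is 30799 − 14 + 2 = 30787 annual layers.
A: Mean rate = 30759.1 mm / 30787 years ≈ 0.999 mm/year.
B's length ≈ 0.999 × 38928 = 38889.1 mm.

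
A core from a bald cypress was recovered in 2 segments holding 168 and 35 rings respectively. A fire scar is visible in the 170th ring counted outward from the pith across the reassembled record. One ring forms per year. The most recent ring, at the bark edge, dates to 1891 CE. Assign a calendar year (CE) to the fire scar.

1858 CE

Total rings = 168 + 35 = 203.
Between ring 170 and the bark edge there are 203 − 170 = 33 rings.
Counting back 33 years from 1891 CE places the fire scar in 1891 − 33 = 1858 CE.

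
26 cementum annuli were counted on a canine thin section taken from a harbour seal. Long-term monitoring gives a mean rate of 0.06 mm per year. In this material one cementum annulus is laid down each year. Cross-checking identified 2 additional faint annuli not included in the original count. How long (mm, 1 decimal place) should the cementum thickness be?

1.7 mm

Correcting the raw count gives 26 + 2 = 28 true cementum annuli.
Length ≈ 0.06 × 28 = 1.7 mm.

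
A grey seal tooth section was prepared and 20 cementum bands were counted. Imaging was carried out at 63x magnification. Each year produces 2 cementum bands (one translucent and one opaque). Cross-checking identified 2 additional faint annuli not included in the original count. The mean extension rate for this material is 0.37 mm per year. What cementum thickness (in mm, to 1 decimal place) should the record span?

4.1 mm

Correcting the raw count gives 20 + 2 = 22 true cementum bands.
Dividing by 2 cementum bands per year: 22 / 2 = 11 years.
11 years at 0.37 mm/year gives 0.37 × 11 = 4.1 mm.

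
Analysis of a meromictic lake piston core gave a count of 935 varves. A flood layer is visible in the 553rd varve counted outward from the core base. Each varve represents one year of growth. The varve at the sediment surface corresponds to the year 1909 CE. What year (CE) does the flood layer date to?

935 − 553 = 382 varves lie beyond the flood layer toward the sediment surface.
Counting back 382 years from 1909 CE places the flood layer in 1909 − 382 = 1527 CE.

1527 CE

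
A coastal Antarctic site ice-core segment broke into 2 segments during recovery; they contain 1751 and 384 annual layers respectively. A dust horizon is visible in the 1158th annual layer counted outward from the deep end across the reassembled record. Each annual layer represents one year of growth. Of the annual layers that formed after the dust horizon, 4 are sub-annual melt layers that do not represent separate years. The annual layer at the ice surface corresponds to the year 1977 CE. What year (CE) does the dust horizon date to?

1004 CE

Total annual layers = 1751 + 384 = 2135.
Between annual layer 1158 and the ice surface there are 2135 − 1158 = 977 annual layers.
Removing the 4 false annual layers leaves 977 − 4 = 973 true annual layers beyond the dust horizon.
The annual layer at the ice surface is 1977 CE, so the dust horizon dates to 1977 − 973 = 1004 CE.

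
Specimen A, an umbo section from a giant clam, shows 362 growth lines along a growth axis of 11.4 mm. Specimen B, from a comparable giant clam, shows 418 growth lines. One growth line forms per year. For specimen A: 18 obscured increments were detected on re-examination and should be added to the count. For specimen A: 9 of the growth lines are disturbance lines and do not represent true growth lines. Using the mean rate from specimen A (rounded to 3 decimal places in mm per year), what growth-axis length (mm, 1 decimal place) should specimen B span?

Specimen A: after corrections the count is 362 − 9 + 18 = 371 growth lines.
A: Mean rate = 11.4 mm / 371 years ≈ 0.031 mm per year.
B's length ≈ 0.031 × 418 = 13.0 mm.

13.0 mm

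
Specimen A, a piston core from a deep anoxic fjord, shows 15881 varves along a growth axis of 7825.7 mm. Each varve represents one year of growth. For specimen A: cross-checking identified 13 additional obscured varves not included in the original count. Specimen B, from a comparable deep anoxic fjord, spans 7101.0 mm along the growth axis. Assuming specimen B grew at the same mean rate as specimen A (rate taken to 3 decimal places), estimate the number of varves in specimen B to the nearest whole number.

14433 varves

Specimen A: after corrections the count is 15881 + 13 = 15894 varves.
A: Mean rate = 7825.7 mm / 15894 years ≈ 0.492 mm/yr.
Specimen B: 7101.0 mm / 0.492 mm per year = 14432.93 years ≈ 14433 varves.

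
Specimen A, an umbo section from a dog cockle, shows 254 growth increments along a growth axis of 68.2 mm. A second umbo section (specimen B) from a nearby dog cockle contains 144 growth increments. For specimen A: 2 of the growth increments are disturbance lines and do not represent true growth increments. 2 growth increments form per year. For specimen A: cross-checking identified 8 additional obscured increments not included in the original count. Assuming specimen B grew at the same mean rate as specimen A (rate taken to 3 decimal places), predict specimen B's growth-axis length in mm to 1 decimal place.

37.8 mm

Specimen A: adjusted count: 254 − 2 + 8 = 260 growth increments.
Specimen A: 260 growth increments at 2 per year is 260 / 2 = 130 years.
A: 68.2 mm over 130 years gives 68.2 / 130 ≈ 0.525 mm/year.
Specimen B: 144 growth increments at 2 per year is 144 / 2 = 72 years. Length of B = 0.525 × 72 = 37.8 mm.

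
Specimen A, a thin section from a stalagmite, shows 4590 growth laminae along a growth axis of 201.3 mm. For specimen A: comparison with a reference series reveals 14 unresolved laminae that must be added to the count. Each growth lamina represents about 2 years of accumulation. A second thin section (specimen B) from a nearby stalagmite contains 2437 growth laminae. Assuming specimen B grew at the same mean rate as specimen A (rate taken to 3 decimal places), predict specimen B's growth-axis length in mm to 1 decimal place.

Specimen A: true growth lamina count = 4590 + 14 = 4604.
Specimen A: at 2 years per growth lamina, 4604 × 2 = 9208 years.
A: 201.3 mm over 9208 years gives 201.3 / 9208 ≈ 0.022 mm/yr.
Specimen B: at 2 years per growth lamina, 2437 × 2 = 4874 years. Length of B = 0.022 × 4874 = 107.2 mm.

107.2 mm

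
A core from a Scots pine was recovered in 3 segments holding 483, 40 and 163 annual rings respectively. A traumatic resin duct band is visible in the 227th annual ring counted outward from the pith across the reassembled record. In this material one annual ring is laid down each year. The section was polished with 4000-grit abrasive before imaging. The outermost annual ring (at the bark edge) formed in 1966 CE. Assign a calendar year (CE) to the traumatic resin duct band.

Total annual rings = 483 + 40 + 163 = 686.
Between annual ring 227 and the bark edge there are 686 − 227 = 459 annual rings.
The annual ring at the bark edge is 1966 CE, so the traumatic resin duct band dates to 1966 − 459 = 1507 CE.

1507 CE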